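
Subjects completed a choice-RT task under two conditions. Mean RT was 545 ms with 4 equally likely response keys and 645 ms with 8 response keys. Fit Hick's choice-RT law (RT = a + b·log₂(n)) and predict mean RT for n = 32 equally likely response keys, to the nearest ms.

845 ms

Solve the two-equation system in a and b:
  b = (645 − 545) / (log₂ 8 − log₂ 4) = 100 / (3 − 2) = 100 ms/bit
  a = 545 − 100 × 2 = 345 ms
Then RT(32) = 345 + 100 × log₂ 32 = 345 + 100 × 5 ≈ 845.000 ms.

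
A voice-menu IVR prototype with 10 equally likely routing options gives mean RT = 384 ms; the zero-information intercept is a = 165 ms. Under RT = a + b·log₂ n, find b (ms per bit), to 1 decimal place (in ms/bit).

65.9 ms/bit

log₂(10) = 3.3219 bits.
b = (RT − a)/log₂ n = (384 − 165) / 3.3219 = 65.926 ms/bit.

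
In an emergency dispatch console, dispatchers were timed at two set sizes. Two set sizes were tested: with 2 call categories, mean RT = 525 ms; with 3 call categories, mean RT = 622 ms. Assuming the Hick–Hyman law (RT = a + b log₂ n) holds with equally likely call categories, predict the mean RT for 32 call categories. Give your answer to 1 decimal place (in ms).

1188.3 ms

Fit slope and intercept:
  b = (622 − 525) / (log₂ 3 − log₂ 2) = 97 / (1.5850 − 1) = 165.823 ms/bit
  a = 525 − 165.823 × 1 = 359.177 ms
Then RT(32) = 359.177 + 165.823 × log₂ 32 = 359.177 + 165.823 × 5 ≈ 1188.290 ms.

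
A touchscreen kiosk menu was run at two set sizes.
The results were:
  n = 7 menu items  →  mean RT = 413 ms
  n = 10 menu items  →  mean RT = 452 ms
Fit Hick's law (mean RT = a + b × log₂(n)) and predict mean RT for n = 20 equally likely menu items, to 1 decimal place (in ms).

527.8 ms

Fit slope and intercept:
  b = (452 − 413) / (log₂ 10 − log₂ 7) = 39 / (3.3219 − 2.8074) = 75.791 ms/bit
  a = 413 − 75.791 × 2.8074 = 200.228 ms
Then RT(20) = 200.228 + 75.791 × log₂ 20 = 200.228 + 75.791 × 4.3219 ≈ 527.791 ms.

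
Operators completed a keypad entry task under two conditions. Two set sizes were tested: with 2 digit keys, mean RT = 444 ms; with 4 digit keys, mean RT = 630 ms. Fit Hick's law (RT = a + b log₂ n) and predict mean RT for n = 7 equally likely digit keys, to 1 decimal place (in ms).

Solve the two-equation system in a and b:
  b = (630 − 444) / (log₂ 4 − log₂ 2) = 186 / (2 − 1) = 186.000 ms/bit
  a = 444 − 186.000 × 1 = 258.000 ms
Then RT(7) = 258.000 + 186.000 × log₂ 7 = 258.000 + 186.000 × 2.8074 ≈ 780.168 ms.

780.2 ms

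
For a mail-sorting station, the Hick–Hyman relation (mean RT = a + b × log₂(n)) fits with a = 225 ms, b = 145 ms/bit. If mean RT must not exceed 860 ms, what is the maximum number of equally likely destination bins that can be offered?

20

Information budget: (860 − 225)/145 = 4.3793 bits, so n ≤ 2^4.3793 = 20.812 → at most 20.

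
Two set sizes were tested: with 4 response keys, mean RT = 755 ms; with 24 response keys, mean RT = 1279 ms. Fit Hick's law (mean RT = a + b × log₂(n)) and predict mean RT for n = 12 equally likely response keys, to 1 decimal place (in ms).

1076.3 ms

Fit slope and intercept:
  b = (1279 − 755) / (log₂ 24 − log₂ 4) = 524 / (4.5850 − 2) = 202.711 ms/bit
  a = 755 − 202.711 × 2 = 349.578 ms
Then RT(12) = 349.578 + 202.711 × log₂ 12 = 349.578 + 202.711 × 3.5850 ≈ 1076.289 ms.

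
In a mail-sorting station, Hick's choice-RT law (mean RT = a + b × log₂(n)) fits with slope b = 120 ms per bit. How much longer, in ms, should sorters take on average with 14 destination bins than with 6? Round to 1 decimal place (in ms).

146.7 ms

The intercept a cancels: ΔRT = b·(log₂ n₂ − log₂ n₁) = b·log₂(n₂/n₁).
log₂(14) − log₂(6) = 3.8074 − 2.5850 = 1.2224.
ΔRT = 120 × 1.2224 = 146.687 ms.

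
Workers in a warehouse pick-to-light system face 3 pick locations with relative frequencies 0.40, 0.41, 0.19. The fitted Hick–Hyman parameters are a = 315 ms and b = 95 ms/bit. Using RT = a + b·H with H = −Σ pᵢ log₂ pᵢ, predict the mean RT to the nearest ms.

Entropy contributions −pᵢ log₂ pᵢ: 0.5288, 0.5274, 0.4552; sum H = 1.5114 bits.
RT = a + bH = 315 + 95·1.5114 = 458.58 ms.

459 ms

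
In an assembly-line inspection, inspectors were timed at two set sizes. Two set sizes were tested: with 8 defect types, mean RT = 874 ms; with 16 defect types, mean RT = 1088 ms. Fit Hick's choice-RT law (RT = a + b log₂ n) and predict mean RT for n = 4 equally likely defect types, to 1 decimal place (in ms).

RT is linear in log₂ n, so two points fix the line:
  b = (1088 − 874) / (log₂ 16 − log₂ 8) = 214 / (4 − 3) = 214.000 ms/bit
  a = 874 − 214.000 × 3 = 232.000 ms
Then RT(4) = 232.000 + 214.000 × log₂ 4 = 232.000 + 214.000 × 2 ≈ 660.000 ms.

660.0 ms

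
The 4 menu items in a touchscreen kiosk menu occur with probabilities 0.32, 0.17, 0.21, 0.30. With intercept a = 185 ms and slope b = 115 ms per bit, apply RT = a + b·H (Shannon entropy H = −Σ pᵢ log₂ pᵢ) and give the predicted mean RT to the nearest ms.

H = 0.32·log₂(1/0.32) + 0.17·log₂(1/0.17) + 0.21·log₂(1/0.21) + 0.30·log₂(1/0.30) = 1.9545 bits.
RT = 185 + 115 × 1.9545 = 409.77 ms.

410 ms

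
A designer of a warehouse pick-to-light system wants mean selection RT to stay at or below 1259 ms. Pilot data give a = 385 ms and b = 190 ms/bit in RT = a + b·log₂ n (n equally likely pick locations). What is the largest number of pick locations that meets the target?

190·log₂ n ≤ 1259 − 385 = 874, giving log₂ n ≤ 4.6000 and n ≤ 24.251. The largest whole number is 24.

24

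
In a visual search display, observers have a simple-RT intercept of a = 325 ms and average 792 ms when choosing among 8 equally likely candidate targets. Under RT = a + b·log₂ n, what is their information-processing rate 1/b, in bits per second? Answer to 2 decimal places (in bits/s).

b = (792 − 325)/log₂ 8 = 467/3 = 155.667 ms per bit = 0.15567 s/bit; the reciprocal is 6.424 bits/s.

6.42 bits/s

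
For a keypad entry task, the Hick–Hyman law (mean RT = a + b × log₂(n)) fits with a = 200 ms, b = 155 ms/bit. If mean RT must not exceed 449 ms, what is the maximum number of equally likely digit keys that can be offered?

3

Set 200 + 155·log₂ n ≤ 449 → log₂ n ≤ (449 − 200)/155 = 1.6065.
So n ≤ 2^1.6065 = 3.045; the largest integer n is 3.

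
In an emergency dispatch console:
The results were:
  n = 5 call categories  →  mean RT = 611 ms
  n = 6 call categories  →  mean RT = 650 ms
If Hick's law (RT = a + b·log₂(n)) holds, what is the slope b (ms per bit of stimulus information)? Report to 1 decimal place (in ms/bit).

148.3 ms/bit

Slope: b = (650 − 611) / (log₂ 6 − log₂ 5) = 39/0.2630 = 148.270 ms/bit.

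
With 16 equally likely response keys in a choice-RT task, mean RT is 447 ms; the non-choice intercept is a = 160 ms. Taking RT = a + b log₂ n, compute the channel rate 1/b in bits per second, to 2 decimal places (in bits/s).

13.94 bits/s

b = (447 − 160)/log₂ 16 = 287/4 = 71.750 ms per bit = 0.07175 s/bit; the reciprocal is 13.937 bits/s.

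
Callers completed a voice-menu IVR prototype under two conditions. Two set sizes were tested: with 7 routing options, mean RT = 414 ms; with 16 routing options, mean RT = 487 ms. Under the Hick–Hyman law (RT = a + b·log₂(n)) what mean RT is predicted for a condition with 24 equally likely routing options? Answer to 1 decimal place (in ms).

522.8 ms

Solve the two-equation system in a and b:
  b = (487 − 414) / (log₂ 16 − log₂ 7) = 73 / (4 − 2.8074) = 61.208 ms/bit
  a = 414 − 61.208 × 2.8074 = 242.166 ms
Then RT(24) = 242.166 + 61.208 × log₂ 24 = 242.166 + 61.208 × 4.5850 ≈ 522.805 ms.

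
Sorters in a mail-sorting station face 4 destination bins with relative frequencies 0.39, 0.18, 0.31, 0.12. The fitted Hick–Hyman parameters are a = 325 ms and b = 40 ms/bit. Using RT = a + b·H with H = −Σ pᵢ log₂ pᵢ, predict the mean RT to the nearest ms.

400 ms

Entropy contributions −pᵢ log₂ pᵢ: 0.5298, 0.4453, 0.5238, 0.3671; sum H = 1.8660 bits.
RT = a + bH = 325 + 40·1.8660 = 399.64 ms.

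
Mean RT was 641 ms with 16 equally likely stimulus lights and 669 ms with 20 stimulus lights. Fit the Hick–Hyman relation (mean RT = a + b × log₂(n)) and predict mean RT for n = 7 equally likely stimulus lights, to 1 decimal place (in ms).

537.3 ms

Fit slope and intercept:
  b = (669 − 641) / (log₂ 20 − log₂ 16) = 28 / (4.3219 − 4) = 86.976 ms/bit
  a = 641 − 86.976 × 4 = 293.096 ms
Then RT(7) = 293.096 + 86.976 × log₂ 7 = 293.096 + 86.976 × 2.8074 ≈ 537.269 ms.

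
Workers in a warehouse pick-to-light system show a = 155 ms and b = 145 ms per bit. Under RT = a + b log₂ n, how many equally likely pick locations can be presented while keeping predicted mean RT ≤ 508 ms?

Information budget: (508 − 155)/145 = 2.4345 bits, so n ≤ 2^2.4345 = 5.406 → at most 5.

5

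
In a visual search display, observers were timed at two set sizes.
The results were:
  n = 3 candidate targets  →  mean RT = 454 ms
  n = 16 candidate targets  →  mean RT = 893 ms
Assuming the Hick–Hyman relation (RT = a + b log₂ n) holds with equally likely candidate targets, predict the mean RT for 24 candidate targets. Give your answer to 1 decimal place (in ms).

999.3 ms

With log₂ n on the abscissa the relation is linear; from the two conditions:
  b = (893 − 454) / (log₂ 16 − log₂ 3) = 439 / (4 − 1.5850) = 181.778 ms/bit
  a = 454 − 181.778 × 1.5850 = 165.889 ms
Then RT(24) = 165.889 + 181.778 × log₂ 24 = 165.889 + 181.778 × 4.5850 ≈ 999.333 ms.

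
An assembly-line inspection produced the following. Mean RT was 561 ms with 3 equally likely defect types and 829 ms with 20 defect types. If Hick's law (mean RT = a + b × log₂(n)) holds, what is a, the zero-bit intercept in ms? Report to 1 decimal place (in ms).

Slope: b = (829 − 561) / (log₂ 20 − log₂ 3) = 268/2.7370 = 97.919 ms/bit.
a = RT₁ − b·log₂ n₁ = 561 − 97.919 × 1.5850 = 405.803 ms.

405.8 ms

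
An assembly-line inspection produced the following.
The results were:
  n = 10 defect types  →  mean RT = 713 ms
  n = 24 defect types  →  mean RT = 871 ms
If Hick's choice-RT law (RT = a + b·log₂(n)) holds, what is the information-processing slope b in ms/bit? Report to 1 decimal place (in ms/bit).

Slope: b = (871 − 713) / (log₂ 24 − log₂ 10) = 158/1.2630 = 125.096 ms/bit.

125.1 ms/bit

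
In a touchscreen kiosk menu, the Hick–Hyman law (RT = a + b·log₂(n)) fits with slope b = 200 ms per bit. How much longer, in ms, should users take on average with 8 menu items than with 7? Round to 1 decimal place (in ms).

38.5 ms

ΔRT = (a + b log₂ n₂) − (a + b log₂ n₁) = b·(log₂ n₂ − log₂ n₁).
log₂(8) − log₂(7) = 3 − 2.8074 = 0.1926.
ΔRT = 200 × 0.1926 = 38.529 ms.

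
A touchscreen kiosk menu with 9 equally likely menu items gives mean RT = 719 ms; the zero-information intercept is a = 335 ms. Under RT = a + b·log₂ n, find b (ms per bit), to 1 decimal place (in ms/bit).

121.1 ms/bit

9 alternatives carry log₂ 9 = 3.1699 bits; the choice cost is 719 − 335 = 384 ms, so b = 384/3.1699 = 121.139 ms/bit.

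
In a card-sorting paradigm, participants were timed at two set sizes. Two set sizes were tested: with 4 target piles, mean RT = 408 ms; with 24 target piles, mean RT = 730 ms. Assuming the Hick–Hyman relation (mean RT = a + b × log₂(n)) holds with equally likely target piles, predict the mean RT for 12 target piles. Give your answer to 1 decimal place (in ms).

RT is linear in log₂ n, so two points fix the line:
  b = (730 − 408) / (log₂ 24 − log₂ 4) = 322 / (4.5850 − 2) = 124.567 ms/bit
  a = 408 − 124.567 × 2 = 158.867 ms
Then RT(12) = 158.867 + 124.567 × log₂ 12 = 158.867 + 124.567 × 3.5850 ≈ 605.433 ms.

605.4 ms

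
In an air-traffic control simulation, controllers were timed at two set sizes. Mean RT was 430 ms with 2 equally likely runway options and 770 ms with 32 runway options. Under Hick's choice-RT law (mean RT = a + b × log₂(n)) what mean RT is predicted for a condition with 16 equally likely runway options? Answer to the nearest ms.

Fit slope and intercept:
  b = (770 − 430) / (log₂ 32 − log₂ 2) = 340 / (5 − 1) = 85 ms/bit
  a = 430 − 85 × 1 = 345 ms
Then RT(16) = 345 + 85 × log₂ 16 = 345 + 85 × 4 ≈ 685.000 ms.

685 ms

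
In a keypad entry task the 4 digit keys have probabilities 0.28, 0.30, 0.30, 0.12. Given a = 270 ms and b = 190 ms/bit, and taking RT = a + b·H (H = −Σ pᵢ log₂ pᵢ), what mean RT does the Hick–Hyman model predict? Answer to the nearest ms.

635 ms

Entropy contributions −pᵢ log₂ pᵢ: 0.5142, 0.5211, 0.5211, 0.3671; sum H = 1.9235 bits.
RT = a + bH = 270 + 190·1.9235 = 635.46 ms.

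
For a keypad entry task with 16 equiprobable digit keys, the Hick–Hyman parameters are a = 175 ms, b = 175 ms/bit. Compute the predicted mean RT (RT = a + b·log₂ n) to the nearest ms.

log₂(16) = 4 bits, so RT = 175 + 175 × 4 ≈ 875.000 ms.

875 ms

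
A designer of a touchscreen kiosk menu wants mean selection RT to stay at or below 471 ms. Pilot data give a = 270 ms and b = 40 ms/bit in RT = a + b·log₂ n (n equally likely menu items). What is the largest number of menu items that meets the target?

32

Information budget: (471 − 270)/40 = 5.0250 bits, so n ≤ 2^5.0250 = 32.559 → at most 32.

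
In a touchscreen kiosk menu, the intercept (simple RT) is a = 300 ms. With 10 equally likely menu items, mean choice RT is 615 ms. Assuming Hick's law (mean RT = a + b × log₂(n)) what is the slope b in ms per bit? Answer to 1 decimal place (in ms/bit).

10 alternatives carry log₂ 10 = 3.3219 bits; the choice cost is 615 − 300 = 315 ms, so b = 315/3.3219 = 94.824 ms/bit.

94.8 ms/bit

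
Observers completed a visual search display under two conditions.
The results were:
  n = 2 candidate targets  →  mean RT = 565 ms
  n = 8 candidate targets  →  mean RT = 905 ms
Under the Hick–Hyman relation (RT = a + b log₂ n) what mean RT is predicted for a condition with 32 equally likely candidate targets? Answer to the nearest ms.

RT is linear in log₂ n, so two points fix the line:
  b = (905 − 565) / (log₂ 8 − log₂ 2) = 340 / (3 − 1) = 170 ms/bit
  a = 565 − 170 × 1 = 395 ms
Then RT(32) = 395 + 170 × log₂ 32 = 395 + 170 × 5 ≈ 1245.000 ms.

1245 ms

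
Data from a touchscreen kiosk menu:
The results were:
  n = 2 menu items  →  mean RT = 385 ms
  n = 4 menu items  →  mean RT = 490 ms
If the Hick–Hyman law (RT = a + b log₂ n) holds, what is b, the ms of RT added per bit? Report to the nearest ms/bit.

105 ms/bit

b = (RT₂ − RT₁)/(log₂ n₂ − log₂ n₁) = (490 − 385)/(2 − 1) = 105 ms/bit.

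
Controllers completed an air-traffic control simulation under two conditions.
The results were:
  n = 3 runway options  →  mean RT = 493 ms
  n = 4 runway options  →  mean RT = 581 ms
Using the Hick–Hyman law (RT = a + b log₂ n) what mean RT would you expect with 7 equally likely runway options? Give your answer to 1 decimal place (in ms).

752.2 ms

Fit slope and intercept:
  b = (581 − 493) / (log₂ 4 − log₂ 3) = 88 / (2 − 1.5850) = 212.029 ms/bit
  a = 493 − 212.029 × 1.5850 = 156.942 ms
Then RT(7) = 156.942 + 212.029 × log₂ 7 = 156.942 + 212.029 × 2.8074 ≈ 752.183 ms.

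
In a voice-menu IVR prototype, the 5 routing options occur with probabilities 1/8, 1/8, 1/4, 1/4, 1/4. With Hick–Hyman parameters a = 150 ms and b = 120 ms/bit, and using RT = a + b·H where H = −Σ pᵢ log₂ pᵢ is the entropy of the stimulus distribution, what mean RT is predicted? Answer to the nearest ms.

420 ms

H = −Σ pᵢ log₂ pᵢ = 0.125·3 + 0.125·3 + 0.25·2 + 0.25·2 + 0.25·2 = 2.250 bits.
RT = 150 + 120 × 2.250 = 420.00 ms.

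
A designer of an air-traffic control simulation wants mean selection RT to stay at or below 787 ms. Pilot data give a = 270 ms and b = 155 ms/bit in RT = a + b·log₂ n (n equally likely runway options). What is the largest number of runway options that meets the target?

Information budget: (787 − 270)/155 = 3.3355 bits, so n ≤ 2^3.3355 = 10.094 → at most 10.

10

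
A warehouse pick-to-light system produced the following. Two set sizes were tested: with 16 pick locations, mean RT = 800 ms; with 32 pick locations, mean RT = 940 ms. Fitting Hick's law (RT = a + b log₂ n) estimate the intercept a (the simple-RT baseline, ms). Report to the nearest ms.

240 ms

The slope on a log₂ axis is (940 − 800) / (5 − 4) = 140 ms/bit.
Intercept: a = 800 − 140·log₂(16) = 240.000 ms.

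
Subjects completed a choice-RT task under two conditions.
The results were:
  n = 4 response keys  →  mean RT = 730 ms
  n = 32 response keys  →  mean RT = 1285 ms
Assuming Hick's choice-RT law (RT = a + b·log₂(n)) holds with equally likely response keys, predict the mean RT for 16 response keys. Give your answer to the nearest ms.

Solve the two-equation system in a and b:
  b = (1285 − 730) / (log₂ 32 − log₂ 4) = 555 / (5 − 2) = 185 ms/bit
  a = 730 − 185 × 2 = 360 ms
Then RT(16) = 360 + 185 × log₂ 16 = 360 + 185 × 4 ≈ 1100.000 ms.

1100 ms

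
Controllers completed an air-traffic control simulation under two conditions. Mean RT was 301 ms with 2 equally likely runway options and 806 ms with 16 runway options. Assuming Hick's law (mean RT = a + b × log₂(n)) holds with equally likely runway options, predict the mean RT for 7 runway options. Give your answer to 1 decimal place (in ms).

605.2 ms

Solve the two-equation system in a and b:
  b = (806 − 301) / (log₂ 16 − log₂ 2) = 505 / (4 − 1) = 168.333 ms/bit
  a = 301 − 168.333 × 1 = 132.667 ms
Then RT(7) = 132.667 + 168.333 × log₂ 7 = 132.667 + 168.333 × 2.8074 ≈ 605.238 ms.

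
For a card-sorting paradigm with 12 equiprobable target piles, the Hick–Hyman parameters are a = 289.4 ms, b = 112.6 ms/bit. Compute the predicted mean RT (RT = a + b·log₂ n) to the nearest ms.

log₂(12) = 3.5850 bits, so RT = 289.4 + 112.6 × 3.5850 ≈ 693.067 ms.

693 ms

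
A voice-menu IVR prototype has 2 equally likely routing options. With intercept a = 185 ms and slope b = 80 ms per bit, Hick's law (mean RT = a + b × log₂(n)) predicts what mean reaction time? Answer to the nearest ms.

log₂(2) = 1 bits, so RT = 185 + 80 × 1 ≈ 265.000 ms.

265 ms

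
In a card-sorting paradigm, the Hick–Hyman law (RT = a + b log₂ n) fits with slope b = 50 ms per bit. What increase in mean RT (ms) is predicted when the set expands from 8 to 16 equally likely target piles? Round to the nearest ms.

50 ms

The intercept a cancels: ΔRT = b·(log₂ n₂ − log₂ n₁) = b·log₂(n₂/n₁).
log₂(16) − log₂(8) = log₂(16/8) = log₂(2) = 1.
ΔRT = 50 × 1.0000 = 50.000 ms.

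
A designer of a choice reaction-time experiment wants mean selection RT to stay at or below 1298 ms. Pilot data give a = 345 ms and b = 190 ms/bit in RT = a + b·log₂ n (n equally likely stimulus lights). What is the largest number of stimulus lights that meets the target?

32

190·log₂ n ≤ 1298 − 345 = 953, giving log₂ n ≤ 5.0158 and n ≤ 32.352. The largest whole number is 32.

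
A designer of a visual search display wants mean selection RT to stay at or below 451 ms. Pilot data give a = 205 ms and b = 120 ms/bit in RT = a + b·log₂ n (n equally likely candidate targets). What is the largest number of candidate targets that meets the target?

Information budget: (451 − 205)/120 = 2.0500 bits, so n ≤ 2^2.0500 = 4.141 → at most 4.

4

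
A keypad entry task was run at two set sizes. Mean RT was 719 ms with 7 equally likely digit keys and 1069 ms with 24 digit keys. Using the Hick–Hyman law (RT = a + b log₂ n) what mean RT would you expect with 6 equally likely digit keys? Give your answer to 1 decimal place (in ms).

Solve the two-equation system in a and b:
  b = (1069 − 719) / (log₂ 24 − log₂ 7) = 350 / (4.5850 − 2.8074) = 196.894 ms/bit
  a = 719 − 196.894 × 2.8074 = 166.249 ms
Then RT(6) = 166.249 + 196.894 × log₂ 6 = 166.249 + 196.894 × 2.5850 ≈ 675.212 ms.

675.2 ms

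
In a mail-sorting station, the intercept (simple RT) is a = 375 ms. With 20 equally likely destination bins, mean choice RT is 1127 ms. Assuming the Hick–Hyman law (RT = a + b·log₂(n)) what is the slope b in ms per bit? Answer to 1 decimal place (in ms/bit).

b = (1127 − 375) / log₂(20) = 752 / 4.3219 = 173.996 ms/bit.

174.0 ms/bit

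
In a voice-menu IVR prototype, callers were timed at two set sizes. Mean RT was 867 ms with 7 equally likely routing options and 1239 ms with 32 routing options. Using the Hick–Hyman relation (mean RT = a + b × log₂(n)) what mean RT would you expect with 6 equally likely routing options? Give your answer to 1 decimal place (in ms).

RT is linear in log₂ n, so two points fix the line:
  b = (1239 − 867) / (log₂ 32 − log₂ 7) = 372 / (5 − 2.8074) = 169.658 ms/bit
  a = 867 − 169.658 × 2.8074 = 390.709 ms
Then RT(6) = 390.709 + 169.658 × log₂ 6 = 390.709 + 169.658 × 2.5850 ≈ 829.269 ms.

829.3 ms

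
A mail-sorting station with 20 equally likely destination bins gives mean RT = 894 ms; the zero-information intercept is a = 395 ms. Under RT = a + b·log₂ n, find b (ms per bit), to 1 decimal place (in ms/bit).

log₂(20) = 4.3219 bits.
b = (RT − a)/log₂ n = (894 − 395) / 4.3219 = 115.458 ms/bit.

115.5 ms/bit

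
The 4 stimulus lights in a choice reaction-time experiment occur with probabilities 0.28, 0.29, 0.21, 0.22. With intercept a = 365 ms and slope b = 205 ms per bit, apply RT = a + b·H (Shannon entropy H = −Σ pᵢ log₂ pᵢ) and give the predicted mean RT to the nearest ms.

772 ms

Entropy contributions −pᵢ log₂ pᵢ: 0.5142, 0.5179, 0.4728, 0.4806; sum H = 1.9855 bits.
RT = a + bH = 365 + 205·1.9855 = 772.03 ms.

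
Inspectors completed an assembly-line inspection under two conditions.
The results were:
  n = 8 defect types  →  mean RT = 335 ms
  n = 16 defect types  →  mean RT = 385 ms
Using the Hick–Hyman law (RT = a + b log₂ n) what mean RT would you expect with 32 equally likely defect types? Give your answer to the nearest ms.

With log₂ n on the abscissa the relation is linear; from the two conditions:
  b = (385 − 335) / (log₂ 16 − log₂ 8) = 50 / (4 − 3) = 50 ms/bit
  a = 335 − 50 × 3 = 185 ms
Then RT(32) = 185 + 50 × log₂ 32 = 185 + 50 × 5 ≈ 435.000 ms.

435 ms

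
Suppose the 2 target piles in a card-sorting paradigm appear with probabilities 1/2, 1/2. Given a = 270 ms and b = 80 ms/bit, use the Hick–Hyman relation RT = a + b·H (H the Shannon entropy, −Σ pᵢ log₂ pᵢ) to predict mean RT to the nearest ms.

Each term −pᵢ log₂ pᵢ: 0.5·1 + 0.5·1; summed, H = 1.000 bits.
Mean RT = a + bH = 270 + 80·1.000 = 350.00 ms.

350 ms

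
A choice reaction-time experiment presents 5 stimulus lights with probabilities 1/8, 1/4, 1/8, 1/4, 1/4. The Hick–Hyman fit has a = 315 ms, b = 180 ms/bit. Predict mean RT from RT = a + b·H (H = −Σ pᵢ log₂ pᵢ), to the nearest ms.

Each term −pᵢ log₂ pᵢ: 0.125·3 + 0.25·2 + 0.125·3 + 0.25·2 + 0.25·2; summed, H = 2.250 bits.
Mean RT = a + bH = 315 + 180·2.250 = 720.00 ms.

720 ms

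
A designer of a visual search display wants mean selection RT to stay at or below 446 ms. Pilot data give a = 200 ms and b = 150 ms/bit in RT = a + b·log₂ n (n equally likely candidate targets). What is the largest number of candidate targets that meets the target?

Set 200 + 150·log₂ n ≤ 446 → log₂ n ≤ (446 − 200)/150 = 1.6400.
So n ≤ 2^1.6400 = 3.117; the largest integer n is 3.

3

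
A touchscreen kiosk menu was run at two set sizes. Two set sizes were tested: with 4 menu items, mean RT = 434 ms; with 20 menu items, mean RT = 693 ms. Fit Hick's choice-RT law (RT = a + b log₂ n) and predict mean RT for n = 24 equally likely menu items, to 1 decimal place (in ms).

With log₂ n on the abscissa the relation is linear; from the two conditions:
  b = (693 − 434) / (log₂ 20 − log₂ 4) = 259 / (4.3219 − 2) = 111.545 ms/bit
  a = 434 − 111.545 × 2 = 210.910 ms
Then RT(24) = 210.910 + 111.545 × log₂ 24 = 210.910 + 111.545 × 4.5850 ≈ 722.340 ms.

722.3 ms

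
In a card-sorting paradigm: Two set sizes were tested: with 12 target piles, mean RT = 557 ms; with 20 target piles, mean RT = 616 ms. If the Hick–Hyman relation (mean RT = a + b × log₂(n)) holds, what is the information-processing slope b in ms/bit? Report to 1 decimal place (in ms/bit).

The slope on a log₂ axis is (616 − 557) / (4.3219 − 3.5850) = 80.058 ms/bit.

80.1 ms/bit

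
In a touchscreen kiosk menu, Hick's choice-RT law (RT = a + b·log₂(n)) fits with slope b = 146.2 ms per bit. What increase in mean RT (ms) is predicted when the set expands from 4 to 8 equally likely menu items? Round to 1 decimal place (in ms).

146.2 ms

The intercept a cancels: ΔRT = b·(log₂ n₂ − log₂ n₁) = b·log₂(n₂/n₁).
log₂(8) − log₂(4) = log₂(8/4) = log₂(2) = 1.
ΔRT = 146.2 × 1.0000 = 146.200 ms.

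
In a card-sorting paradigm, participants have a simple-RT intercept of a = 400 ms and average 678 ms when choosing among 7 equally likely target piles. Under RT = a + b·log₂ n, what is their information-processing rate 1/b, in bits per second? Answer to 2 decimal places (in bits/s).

10.10 bits/s

Choice component = 678 − 400 = 278 ms over log₂(7) = 2.8074 bits.
b = 278 / 2.8074 = 99.026 ms/bit, so 1/b = 10.098 bits/s.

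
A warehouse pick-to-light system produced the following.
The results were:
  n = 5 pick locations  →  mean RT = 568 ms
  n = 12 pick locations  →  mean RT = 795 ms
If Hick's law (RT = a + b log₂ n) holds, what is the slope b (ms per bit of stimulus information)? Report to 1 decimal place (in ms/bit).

179.7 ms/bit

Slope: b = (795 − 568) / (log₂ 12 − log₂ 5) = 227/1.2630 = 179.726 ms/bit.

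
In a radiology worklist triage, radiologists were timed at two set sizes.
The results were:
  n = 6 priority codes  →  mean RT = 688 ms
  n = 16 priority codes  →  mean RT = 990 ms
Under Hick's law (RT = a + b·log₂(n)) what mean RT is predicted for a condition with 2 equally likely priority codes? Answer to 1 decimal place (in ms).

With log₂ n on the abscissa the relation is linear; from the two conditions:
  b = (990 − 688) / (log₂ 16 − log₂ 6) = 302 / (4 − 2.5850) = 213.422 ms/bit
  a = 688 − 213.422 × 2.5850 = 136.312 ms
Then RT(2) = 136.312 + 213.422 × log₂ 2 = 136.312 + 213.422 × 1 ≈ 349.734 ms.

349.7 ms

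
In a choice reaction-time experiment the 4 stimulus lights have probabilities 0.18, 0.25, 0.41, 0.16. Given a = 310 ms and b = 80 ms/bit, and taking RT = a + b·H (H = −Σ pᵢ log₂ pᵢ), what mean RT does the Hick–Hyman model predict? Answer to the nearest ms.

H = 0.18·log₂(1/0.18) + 0.25·log₂(1/0.25) + 0.41·log₂(1/0.41) + 0.16·log₂(1/0.16) = 1.8957 bits.
RT = 310 + 80 × 1.8957 = 461.66 ms.

462 ms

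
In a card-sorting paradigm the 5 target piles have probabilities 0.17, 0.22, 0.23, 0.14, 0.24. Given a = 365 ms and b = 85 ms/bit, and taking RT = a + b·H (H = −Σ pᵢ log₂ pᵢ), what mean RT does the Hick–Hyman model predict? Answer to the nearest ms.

Entropy contributions −pᵢ log₂ pᵢ: 0.4346, 0.4806, 0.4877, 0.3971, 0.4941; sum H = 2.2941 bits.
RT = a + bH = 365 + 85·2.2941 = 560.00 ms.

560 ms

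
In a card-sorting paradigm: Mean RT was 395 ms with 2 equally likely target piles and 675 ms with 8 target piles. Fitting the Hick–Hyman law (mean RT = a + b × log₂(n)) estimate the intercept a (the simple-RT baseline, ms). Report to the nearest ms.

255 ms

b = (RT₂ − RT₁)/(log₂ n₂ − log₂ n₁) = (675 − 395)/(3 − 1) = 140 ms/bit.
a = RT₁ − b·log₂ n₁ = 395 − 140 × 1 = 255.000 ms.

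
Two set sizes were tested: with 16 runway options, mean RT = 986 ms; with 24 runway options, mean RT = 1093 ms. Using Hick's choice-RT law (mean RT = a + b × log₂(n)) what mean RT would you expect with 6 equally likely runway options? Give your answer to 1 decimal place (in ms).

RT is linear in log₂ n, so two points fix the line:
  b = (1093 − 986) / (log₂ 24 − log₂ 16) = 107 / (4.5850 − 4) = 182.918 ms/bit
  a = 986 − 182.918 × 4 = 254.329 ms
Then RT(6) = 254.329 + 182.918 × log₂ 6 = 254.329 + 182.918 × 2.5850 ≈ 727.165 ms.

727.2 ms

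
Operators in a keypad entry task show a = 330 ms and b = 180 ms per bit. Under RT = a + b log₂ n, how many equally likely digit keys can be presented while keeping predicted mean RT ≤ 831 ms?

6

Information budget: (831 − 330)/180 = 2.7833 bits, so n ≤ 2^2.7833 = 6.884 → at most 6.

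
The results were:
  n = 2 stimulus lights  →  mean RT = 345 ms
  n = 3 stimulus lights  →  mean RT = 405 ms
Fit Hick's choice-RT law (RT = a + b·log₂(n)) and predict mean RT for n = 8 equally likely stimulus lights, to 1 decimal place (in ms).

550.1 ms

Solve the two-equation system in a and b:
  b = (405 − 345) / (log₂ 3 − log₂ 2) = 60 / (1.5850 − 1) = 102.571 ms/bit
  a = 345 − 102.571 × 1 = 242.429 ms
Then RT(8) = 242.429 + 102.571 × log₂ 8 = 242.429 + 102.571 × 3 ≈ 550.141 ms.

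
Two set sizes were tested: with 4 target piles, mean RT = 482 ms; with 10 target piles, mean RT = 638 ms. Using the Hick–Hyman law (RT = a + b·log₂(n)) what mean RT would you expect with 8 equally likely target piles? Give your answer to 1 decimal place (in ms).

Fit slope and intercept:
  b = (638 − 482) / (log₂ 10 − log₂ 4) = 156 / (3.3219 − 2) = 118.009 ms/bit
  a = 482 − 118.009 × 2 = 245.981 ms
Then RT(8) = 245.981 + 118.009 × log₂ 8 = 245.981 + 118.009 × 3 ≈ 600.009 ms.

600.0 ms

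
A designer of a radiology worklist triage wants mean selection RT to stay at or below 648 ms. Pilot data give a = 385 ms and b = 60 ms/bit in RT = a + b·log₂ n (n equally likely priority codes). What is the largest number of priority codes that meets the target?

Information budget: (648 − 385)/60 = 4.3833 bits, so n ≤ 2^4.3833 = 20.870 → at most 20.

20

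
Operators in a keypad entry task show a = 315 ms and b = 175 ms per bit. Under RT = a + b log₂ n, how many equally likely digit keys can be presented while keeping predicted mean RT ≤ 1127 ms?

24

Information budget: (1127 − 315)/175 = 4.6400 bits, so n ≤ 2^4.6400 = 24.933 → at most 24.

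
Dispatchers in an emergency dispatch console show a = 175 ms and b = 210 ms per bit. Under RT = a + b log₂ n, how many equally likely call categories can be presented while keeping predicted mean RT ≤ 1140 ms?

24

210·log₂ n ≤ 1140 − 175 = 965, giving log₂ n ≤ 4.5952 and n ≤ 24.172. The largest whole number is 24.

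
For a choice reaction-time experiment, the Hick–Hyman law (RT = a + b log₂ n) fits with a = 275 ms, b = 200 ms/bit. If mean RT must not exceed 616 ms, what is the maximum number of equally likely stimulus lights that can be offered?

3

200·log₂ n ≤ 616 − 275 = 341, giving log₂ n ≤ 1.7050 and n ≤ 3.260. The largest whole number is 3.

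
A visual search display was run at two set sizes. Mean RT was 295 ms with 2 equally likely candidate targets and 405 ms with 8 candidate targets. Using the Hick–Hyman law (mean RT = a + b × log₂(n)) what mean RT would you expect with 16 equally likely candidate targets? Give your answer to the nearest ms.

460 ms

With log₂ n on the abscissa the relation is linear; from the two conditions:
  b = (405 − 295) / (log₂ 8 − log₂ 2) = 110 / (3 − 1) = 55 ms/bit
  a = 295 − 55 × 1 = 240 ms
Then RT(16) = 240 + 55 × log₂ 16 = 240 + 55 × 4 ≈ 460.000 ms.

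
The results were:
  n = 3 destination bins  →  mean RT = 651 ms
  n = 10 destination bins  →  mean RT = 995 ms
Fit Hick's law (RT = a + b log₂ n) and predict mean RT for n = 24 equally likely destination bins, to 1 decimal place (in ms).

1245.1 ms

RT is linear in log₂ n, so two points fix the line:
  b = (995 − 651) / (log₂ 10 − log₂ 3) = 344 / (3.3219 − 1.5850) = 198.047 ms/bit
  a = 651 − 198.047 × 1.5850 = 337.104 ms
Then RT(24) = 337.104 + 198.047 × log₂ 24 = 337.104 + 198.047 × 4.5850 ≈ 1245.140 ms.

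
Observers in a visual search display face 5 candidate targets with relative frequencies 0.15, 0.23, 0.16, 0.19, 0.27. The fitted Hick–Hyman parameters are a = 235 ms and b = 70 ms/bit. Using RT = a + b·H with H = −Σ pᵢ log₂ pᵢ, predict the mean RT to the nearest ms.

395 ms

Entropy contributions −pᵢ log₂ pᵢ: 0.4105, 0.4877, 0.4230, 0.4552, 0.5100; sum H = 2.2865 bits.
RT = a + bH = 235 + 70·2.2865 = 395.05 ms.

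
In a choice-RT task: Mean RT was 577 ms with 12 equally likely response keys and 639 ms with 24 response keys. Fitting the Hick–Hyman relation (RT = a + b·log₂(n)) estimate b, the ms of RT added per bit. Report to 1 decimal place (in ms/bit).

b = (RT₂ − RT₁)/(log₂ n₂ − log₂ n₁) = (639 − 577)/(4.5850 − 3.5850) = 62.000 ms/bit.

62.0 ms/bit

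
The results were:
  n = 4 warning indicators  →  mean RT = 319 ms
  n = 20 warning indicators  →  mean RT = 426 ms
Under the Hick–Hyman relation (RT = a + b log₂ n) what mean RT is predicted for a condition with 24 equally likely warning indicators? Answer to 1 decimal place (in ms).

438.1 ms

RT is linear in log₂ n, so two points fix the line:
  b = (426 − 319) / (log₂ 20 − log₂ 4) = 107 / (4.3219 − 2) = 46.082 ms/bit
  a = 319 − 46.082 × 2 = 226.835 ms
Then RT(24) = 226.835 + 46.082 × log₂ 24 = 226.835 + 46.082 × 4.5850 ≈ 438.121 ms.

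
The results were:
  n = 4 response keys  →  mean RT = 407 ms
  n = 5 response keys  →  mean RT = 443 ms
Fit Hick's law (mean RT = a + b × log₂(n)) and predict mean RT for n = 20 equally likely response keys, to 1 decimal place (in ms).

666.7 ms

RT is linear in log₂ n, so two points fix the line:
  b = (443 − 407) / (log₂ 5 − log₂ 4) = 36 / (2.3219 − 2) = 111.826 ms/bit
  a = 407 − 111.826 × 2 = 183.348 ms
Then RT(20) = 183.348 + 111.826 × log₂ 20 = 183.348 + 111.826 × 4.3219 ≈ 666.652 ms.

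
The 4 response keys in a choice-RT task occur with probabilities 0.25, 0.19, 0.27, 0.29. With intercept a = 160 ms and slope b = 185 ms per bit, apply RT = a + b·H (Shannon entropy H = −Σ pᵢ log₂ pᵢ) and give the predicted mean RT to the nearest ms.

527 ms

Entropy contributions −pᵢ log₂ pᵢ: 0.5000, 0.4552, 0.5100, 0.5179; sum H = 1.9832 bits.
RT = a + bH = 160 + 185·1.9832 = 526.88 ms.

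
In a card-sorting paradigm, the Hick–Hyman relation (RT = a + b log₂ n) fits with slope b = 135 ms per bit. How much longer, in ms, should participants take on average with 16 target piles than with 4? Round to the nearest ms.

ΔRT = (a + b log₂ n₂) − (a + b log₂ n₁) = b·(log₂ n₂ − log₂ n₁).
log₂(16) − log₂(4) = log₂(16/4) = log₂(4) = 2.
ΔRT = 135 × 2.0000 = 270.000 ms.

270 ms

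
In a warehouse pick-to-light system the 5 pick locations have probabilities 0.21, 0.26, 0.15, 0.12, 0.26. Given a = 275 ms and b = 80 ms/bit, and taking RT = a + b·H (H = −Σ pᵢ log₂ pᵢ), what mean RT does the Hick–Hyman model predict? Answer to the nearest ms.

H = 0.21·log₂(1/0.21) + 0.26·log₂(1/0.26) + 0.15·log₂(1/0.15) + 0.12·log₂(1/0.12) + 0.26·log₂(1/0.26) = 2.2610 bits.
RT = 275 + 80 × 2.2610 = 455.88 ms.

456 ms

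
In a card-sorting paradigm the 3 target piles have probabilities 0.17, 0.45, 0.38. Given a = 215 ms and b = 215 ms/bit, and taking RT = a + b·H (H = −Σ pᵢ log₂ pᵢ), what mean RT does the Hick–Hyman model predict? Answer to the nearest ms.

Entropy contributions −pᵢ log₂ pᵢ: 0.4346, 0.5184, 0.5305; sum H = 1.4834 bits.
RT = a + bH = 215 + 215·1.4834 = 533.94 ms.

534 ms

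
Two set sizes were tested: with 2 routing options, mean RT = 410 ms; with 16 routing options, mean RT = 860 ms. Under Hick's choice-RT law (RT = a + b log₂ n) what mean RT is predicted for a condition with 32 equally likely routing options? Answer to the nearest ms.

1010 ms

Fit slope and intercept:
  b = (860 − 410) / (log₂ 16 − log₂ 2) = 450 / (4 − 1) = 150 ms/bit
  a = 410 − 150 × 1 = 260 ms
Then RT(32) = 260 + 150 × log₂ 32 = 260 + 150 × 5 ≈ 1010.000 ms.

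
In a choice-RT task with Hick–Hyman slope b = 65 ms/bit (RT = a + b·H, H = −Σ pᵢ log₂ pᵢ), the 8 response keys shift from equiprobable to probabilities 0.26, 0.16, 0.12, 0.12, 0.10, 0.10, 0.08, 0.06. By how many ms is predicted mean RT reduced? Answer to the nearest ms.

9 ms

The RT saving is b·ΔH. Equiprobable H₀ = log₂(8) = 3.0000 bits; with the given probabilities H = 2.8619 bits.
b·(H₀ − H) = 65 × (3.0000 − 2.8619) = 8.98 ms.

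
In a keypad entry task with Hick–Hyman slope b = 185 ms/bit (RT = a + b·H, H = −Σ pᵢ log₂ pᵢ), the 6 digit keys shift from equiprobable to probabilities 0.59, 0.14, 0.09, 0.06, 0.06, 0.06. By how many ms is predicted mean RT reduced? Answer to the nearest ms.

129 ms

The RT saving is b·ΔH. Equiprobable H₀ = log₂(6) = 2.5850 bits; with the given probabilities H = 1.8895 bits.
b·(H₀ − H) = 185 × (2.5850 − 1.8895) = 128.66 ms.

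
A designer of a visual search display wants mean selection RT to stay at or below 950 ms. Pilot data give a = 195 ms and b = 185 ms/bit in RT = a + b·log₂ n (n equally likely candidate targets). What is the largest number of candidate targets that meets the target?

16

185·log₂ n ≤ 950 − 195 = 755, giving log₂ n ≤ 4.0811 and n ≤ 16.925. The largest whole number is 16.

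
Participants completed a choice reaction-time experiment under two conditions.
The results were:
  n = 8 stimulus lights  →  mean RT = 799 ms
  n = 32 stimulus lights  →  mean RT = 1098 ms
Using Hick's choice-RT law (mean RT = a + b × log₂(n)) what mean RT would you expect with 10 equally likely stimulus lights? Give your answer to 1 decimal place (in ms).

Fit slope and intercept:
  b = (1098 − 799) / (log₂ 32 − log₂ 8) = 299 / (5 − 3) = 149.500 ms/bit
  a = 799 − 149.500 × 3 = 350.500 ms
Then RT(10) = 350.500 + 149.500 × log₂ 10 = 350.500 + 149.500 × 3.3219 ≈ 847.128 ms.

847.1 ms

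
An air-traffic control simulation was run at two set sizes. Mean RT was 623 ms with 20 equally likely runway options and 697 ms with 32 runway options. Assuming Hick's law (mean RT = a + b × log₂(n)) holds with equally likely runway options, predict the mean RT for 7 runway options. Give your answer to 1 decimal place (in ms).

457.7 ms

RT is linear in log₂ n, so two points fix the line:
  b = (697 − 623) / (log₂ 32 − log₂ 20) = 74 / (5 − 4.3219) = 109.133 ms/bit
  a = 623 − 109.133 × 4.3219 = 151.335 ms
Then RT(7) = 151.335 + 109.133 × log₂ 7 = 151.335 + 109.133 × 2.8074 ≈ 457.710 ms.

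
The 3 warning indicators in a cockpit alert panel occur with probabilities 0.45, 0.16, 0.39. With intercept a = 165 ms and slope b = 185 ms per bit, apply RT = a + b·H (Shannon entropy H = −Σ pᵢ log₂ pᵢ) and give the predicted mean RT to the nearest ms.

437 ms

Entropy contributions −pᵢ log₂ pᵢ: 0.5184, 0.4230, 0.5298; sum H = 1.4712 bits.
RT = a + bH = 165 + 185·1.4712 = 437.17 ms.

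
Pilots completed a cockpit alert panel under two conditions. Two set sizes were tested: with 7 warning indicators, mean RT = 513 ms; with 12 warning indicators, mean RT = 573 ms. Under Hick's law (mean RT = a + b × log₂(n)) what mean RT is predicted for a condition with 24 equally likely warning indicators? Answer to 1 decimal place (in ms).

650.2 ms

RT is linear in log₂ n, so two points fix the line:
  b = (573 − 513) / (log₂ 12 − log₂ 7) = 60 / (3.5850 − 2.8074) = 77.160 ms/bit
  a = 513 − 77.160 × 2.8074 = 296.385 ms
Then RT(24) = 296.385 + 77.160 × log₂ 24 = 296.385 + 77.160 × 4.5850 ≈ 650.160 ms.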